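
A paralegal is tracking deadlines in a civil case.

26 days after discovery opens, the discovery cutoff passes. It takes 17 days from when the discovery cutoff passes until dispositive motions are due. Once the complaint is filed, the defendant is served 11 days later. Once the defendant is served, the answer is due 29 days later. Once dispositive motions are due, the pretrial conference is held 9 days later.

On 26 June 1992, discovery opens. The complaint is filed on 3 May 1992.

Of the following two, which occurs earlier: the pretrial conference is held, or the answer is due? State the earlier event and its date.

Discovery opens: Jun 26, 1992.
The discovery cutoff passes: Jun 26, 1992 + 26 days = Jul 22, 1992.
Dispositive motions are due: Jul 22, 1992 + 17 days = Aug 8, 1992.
The pretrial conference is held: Aug 8, 1992 + 9 days = Aug 17, 1992.
The complaint is filed: May 3, 1992.
The defendant is served: May 3, 1992 + 11 days = May 14, 1992.
The answer is due: May 14, 1992 + 29 days = Jun 12, 1992.
Comparing: the pretrial conference is held on Aug 17, 1992 vs the answer is due on Jun 12, 1992. Earlier: the answer is due.

The answer is due — 12 June 1992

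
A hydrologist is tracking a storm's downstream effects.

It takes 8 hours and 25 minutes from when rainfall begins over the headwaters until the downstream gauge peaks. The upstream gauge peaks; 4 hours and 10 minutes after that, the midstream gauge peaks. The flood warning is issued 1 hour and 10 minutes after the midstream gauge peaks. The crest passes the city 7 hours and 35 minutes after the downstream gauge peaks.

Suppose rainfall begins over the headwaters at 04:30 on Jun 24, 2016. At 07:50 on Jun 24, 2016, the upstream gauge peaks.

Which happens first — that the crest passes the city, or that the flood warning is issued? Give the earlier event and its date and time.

Rainfall begins over the headwaters: 04:30 Jun 24, 2016.
The downstream gauge peaks: 04:30 Jun 24, 2016 + 8h25m = 12:55 Jun 24, 2016.
The crest passes the city: 12:55 Jun 24, 2016 + 7h35m = 20:30 Jun 24, 2016.
The upstream gauge peaks: 07:50 Jun 24, 2016.
The midstream gauge peaks: 07:50 Jun 24, 2016 + 4h10m = 12:00 Jun 24, 2016.
The flood warning is issued: 12:00 Jun 24, 2016 + 1h10m = 13:10 Jun 24, 2016.
Comparing: the crest passes the city at 20:30 Jun 24, 2016 vs the flood warning is issued at 13:10 Jun 24, 2016. Earlier: the flood warning is issued.

The flood warning is issued — 13:10 on Jun 24, 2016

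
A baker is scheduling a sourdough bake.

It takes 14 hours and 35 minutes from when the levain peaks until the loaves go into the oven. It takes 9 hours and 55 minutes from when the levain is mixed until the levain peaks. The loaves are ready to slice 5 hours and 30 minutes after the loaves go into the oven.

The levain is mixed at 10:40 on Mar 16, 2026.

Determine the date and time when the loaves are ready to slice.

The levain is mixed: 10:40 Mar 16, 2026.
The levain peaks: 10:40 Mar 16, 2026 + 9h55m = 20:35 Mar 16, 2026.
The loaves go into the oven: 20:35 Mar 16, 2026 + 14h35m = 11:10 Mar 17, 2026.
The loaves are ready to slice: 11:10 Mar 17, 2026 + 5h30m = 16:40 Mar 17, 2026.

16:40 on Mar 17, 2026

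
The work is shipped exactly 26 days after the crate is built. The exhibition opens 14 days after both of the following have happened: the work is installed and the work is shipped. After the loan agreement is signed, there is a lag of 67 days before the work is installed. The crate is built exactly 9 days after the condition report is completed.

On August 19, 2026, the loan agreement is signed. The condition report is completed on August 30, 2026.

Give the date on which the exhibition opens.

November 8, 2026

The loan agreement is signed: Aug 19, 2026.
The work is installed: Aug 19, 2026 + 67 days = Oct 25, 2026.
The condition report is completed: Aug 30, 2026.
The crate is built: Aug 30, 2026 + 9 days = Sep 8, 2026.
The work is shipped: Sep 8, 2026 + 26 days = Oct 4, 2026.
Both prerequisites met — the work is installed (Oct 25, 2026), the work is shipped (Oct 4, 2026); the later is Oct 25, 2026.
The exhibition opens: Oct 25, 2026 + 14 days = Nov 8, 2026.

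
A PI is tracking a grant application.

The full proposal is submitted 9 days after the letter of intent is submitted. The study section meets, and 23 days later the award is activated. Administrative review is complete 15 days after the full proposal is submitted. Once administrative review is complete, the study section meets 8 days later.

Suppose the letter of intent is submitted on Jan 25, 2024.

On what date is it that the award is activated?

Mar 20, 2024

The letter of intent is submitted: Jan 25, 2024.
The full proposal is submitted: Jan 25, 2024 + 9 days = Feb 3, 2024.
Administrative review is complete: Feb 3, 2024 + 15 days = Feb 18, 2024.
The study section meets: Feb 18, 2024 + 8 days = Feb 26, 2024.
The award is activated: Feb 26, 2024 + 23 days = Mar 20, 2024.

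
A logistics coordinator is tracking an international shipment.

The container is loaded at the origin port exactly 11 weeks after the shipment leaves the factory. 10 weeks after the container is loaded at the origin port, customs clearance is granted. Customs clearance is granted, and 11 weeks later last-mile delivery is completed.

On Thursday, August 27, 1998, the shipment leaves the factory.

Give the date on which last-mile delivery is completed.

The shipment leaves the factory: Aug 27, 1998.
The container is loaded at the origin port: Aug 27, 1998 + 11 weeks = Nov 12, 1998.
Customs clearance is granted: Nov 12, 1998 + 10 weeks = Jan 21, 1999.
Last-mile delivery is completed: Jan 21, 1999 + 11 weeks = Apr 8, 1999.

Thursday, April 8, 1999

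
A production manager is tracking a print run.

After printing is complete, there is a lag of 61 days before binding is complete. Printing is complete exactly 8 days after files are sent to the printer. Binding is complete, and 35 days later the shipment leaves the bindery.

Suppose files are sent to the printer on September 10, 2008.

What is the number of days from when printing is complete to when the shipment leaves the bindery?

96 days

Causal path: printing is complete → binding is complete → the shipment leaves the bindery.
Total delay along the path: 61 + 35 = 96 days.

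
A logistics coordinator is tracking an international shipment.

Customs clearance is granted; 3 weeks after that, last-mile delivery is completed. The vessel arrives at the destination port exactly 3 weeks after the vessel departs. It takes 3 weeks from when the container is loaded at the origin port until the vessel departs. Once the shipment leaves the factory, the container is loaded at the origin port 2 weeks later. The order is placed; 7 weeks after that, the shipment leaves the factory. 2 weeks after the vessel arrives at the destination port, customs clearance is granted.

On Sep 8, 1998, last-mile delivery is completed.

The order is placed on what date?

Last-mile delivery is completed: Sep 8, 1998.
Customs clearance is granted: Sep 8, 1998 − 3 weeks = Aug 18, 1998.
The vessel arrives at the destination port: Aug 18, 1998 − 2 weeks = Aug 4, 1998.
The vessel departs: Aug 4, 1998 − 3 weeks = Jul 14, 1998.
The container is loaded at the origin port: Jul 14, 1998 − 3 weeks = Jun 23, 1998.
The shipment leaves the factory: Jun 23, 1998 − 2 weeks = Jun 9, 1998.
The order is placed: Jun 9, 1998 − 7 weeks = Apr 21, 1998.

Apr 21, 1998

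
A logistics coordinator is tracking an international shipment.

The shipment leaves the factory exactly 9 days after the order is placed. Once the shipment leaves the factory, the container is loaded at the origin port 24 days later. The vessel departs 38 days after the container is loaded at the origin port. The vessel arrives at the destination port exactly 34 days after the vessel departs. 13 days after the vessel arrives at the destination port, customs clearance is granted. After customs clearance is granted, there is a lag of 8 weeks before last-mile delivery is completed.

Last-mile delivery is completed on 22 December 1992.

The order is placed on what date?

Last-mile delivery is completed: Dec 22, 1992.
Customs clearance is granted: Dec 22, 1992 − 8 weeks = Oct 27, 1992.
The vessel arrives at the destination port: Oct 27, 1992 − 13 days = Oct 14, 1992.
The vessel departs: Oct 14, 1992 − 34 days = Sep 10, 1992.
The container is loaded at the origin port: Sep 10, 1992 − 38 days = Aug 3, 1992.
The shipment leaves the factory: Aug 3, 1992 − 24 days = Jul 10, 1992.
The order is placed: Jul 10, 1992 − 9 days = Jul 1, 1992.

1 July 1992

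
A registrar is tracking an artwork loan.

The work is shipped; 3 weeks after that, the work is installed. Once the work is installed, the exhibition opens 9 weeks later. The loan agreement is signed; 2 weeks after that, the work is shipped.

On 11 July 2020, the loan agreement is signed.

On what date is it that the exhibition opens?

17 October 2020

The loan agreement is signed: Jul 11, 2020.
The work is shipped: Jul 11, 2020 + 2 weeks = Jul 25, 2020.
The work is installed: Jul 25, 2020 + 3 weeks = Aug 15, 2020.
The exhibition opens: Aug 15, 2020 + 9 weeks = Oct 17, 2020.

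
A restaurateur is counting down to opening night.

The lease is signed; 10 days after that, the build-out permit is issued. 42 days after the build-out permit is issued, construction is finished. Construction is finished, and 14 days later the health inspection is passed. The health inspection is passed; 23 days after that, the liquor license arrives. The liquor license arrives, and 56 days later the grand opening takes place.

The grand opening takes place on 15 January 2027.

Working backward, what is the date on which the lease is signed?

The grand opening takes place: Jan 15, 2027.
The liquor license arrives: Jan 15, 2027 − 56 days = Nov 20, 2026.
The health inspection is passed: Nov 20, 2026 − 23 days = Oct 28, 2026.
Construction is finished: Oct 28, 2026 − 14 days = Oct 14, 2026.
The build-out permit is issued: Oct 14, 2026 − 42 days = Sep 2, 2026.
The lease is signed: Sep 2, 2026 − 10 days = Aug 23, 2026.

23 August 2026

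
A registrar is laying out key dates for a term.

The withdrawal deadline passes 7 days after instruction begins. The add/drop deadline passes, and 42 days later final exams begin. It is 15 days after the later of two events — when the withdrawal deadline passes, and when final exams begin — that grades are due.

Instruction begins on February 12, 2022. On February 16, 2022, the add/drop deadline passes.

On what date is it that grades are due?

Instruction begins: Feb 12, 2022.
The withdrawal deadline passes: Feb 12, 2022 + 7 days = Feb 19, 2022.
The add/drop deadline passes: Feb 16, 2022.
Final exams begin: Feb 16, 2022 + 42 days = Mar 30, 2022.
Both prerequisites met — the withdrawal deadline passes (Feb 19, 2022), final exams begin (Mar 30, 2022); the later is Mar 30, 2022.
Grades are due: Mar 30, 2022 + 15 days = Apr 14, 2022.

April 14, 2022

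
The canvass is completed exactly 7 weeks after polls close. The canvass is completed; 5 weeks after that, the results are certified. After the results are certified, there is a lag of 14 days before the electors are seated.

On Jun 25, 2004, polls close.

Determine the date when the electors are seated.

Polls close: Jun 25, 2004.
The canvass is completed: Jun 25, 2004 + 7 weeks = Aug 13, 2004.
The results are certified: Aug 13, 2004 + 5 weeks = Sep 17, 2004.
The electors are seated: Sep 17, 2004 + 14 days = Oct 1, 2004.

Oct 1, 2004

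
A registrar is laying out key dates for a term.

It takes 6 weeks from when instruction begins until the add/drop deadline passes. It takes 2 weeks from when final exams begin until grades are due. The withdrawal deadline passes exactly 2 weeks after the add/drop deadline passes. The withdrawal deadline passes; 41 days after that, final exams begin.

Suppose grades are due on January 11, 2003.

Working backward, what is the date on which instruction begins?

Grades are due: Jan 11, 2003.
Final exams begin: Jan 11, 2003 − 2 weeks = Dec 28, 2002.
The withdrawal deadline passes: Dec 28, 2002 − 41 days = Nov 17, 2002.
The add/drop deadline passes: Nov 17, 2002 − 2 weeks = Nov 3, 2002.
Instruction begins: Nov 3, 2002 − 6 weeks = Sep 22, 2002.

September 22, 2002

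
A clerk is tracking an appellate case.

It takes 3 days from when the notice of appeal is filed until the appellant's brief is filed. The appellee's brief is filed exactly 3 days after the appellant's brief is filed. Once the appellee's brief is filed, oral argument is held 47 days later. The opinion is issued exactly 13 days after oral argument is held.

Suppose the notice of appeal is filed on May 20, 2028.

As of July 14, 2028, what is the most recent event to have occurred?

The notice of appeal is filed: May 20, 2028.
The appellant's brief is filed: May 20, 2028 + 3 days = May 23, 2028.
The appellee's brief is filed: May 23, 2028 + 3 days = May 26, 2028.
Oral argument is held: May 26, 2028 + 47 days = Jul 12, 2028.
The opinion is issued: Jul 12, 2028 + 13 days = Jul 25, 2028.
Jul 14, 2028 falls between when oral argument is held (Jul 12, 2028) and when the opinion is issued (Jul 25, 2028).

Oral argument is held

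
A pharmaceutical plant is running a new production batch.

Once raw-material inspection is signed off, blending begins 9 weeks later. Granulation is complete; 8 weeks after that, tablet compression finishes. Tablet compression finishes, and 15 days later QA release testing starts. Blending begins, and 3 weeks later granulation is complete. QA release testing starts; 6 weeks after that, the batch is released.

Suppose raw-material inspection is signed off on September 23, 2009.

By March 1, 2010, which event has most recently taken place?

Raw-material inspection is signed off: Sep 23, 2009.
Blending begins: Sep 23, 2009 + 9 weeks = Nov 25, 2009.
Granulation is complete: Nov 25, 2009 + 3 weeks = Dec 16, 2009.
Tablet compression finishes: Dec 16, 2009 + 8 weeks = Feb 10, 2010.
QA release testing starts: Feb 10, 2010 + 15 days = Feb 25, 2010.
The batch is released: Feb 25, 2010 + 6 weeks = Apr 8, 2010.
Mar 1, 2010 falls between when QA release testing starts (Feb 25, 2010) and when the batch is released (Apr 8, 2010).

QA release testing starts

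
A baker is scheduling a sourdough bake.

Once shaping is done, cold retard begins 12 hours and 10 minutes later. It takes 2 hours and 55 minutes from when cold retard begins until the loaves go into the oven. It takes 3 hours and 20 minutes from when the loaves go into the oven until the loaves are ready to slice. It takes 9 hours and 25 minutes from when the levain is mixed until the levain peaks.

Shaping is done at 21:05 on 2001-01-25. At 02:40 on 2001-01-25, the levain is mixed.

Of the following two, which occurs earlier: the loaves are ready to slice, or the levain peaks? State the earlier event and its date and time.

The levain peaks — 12:05 on 2001-01-25

Shaping is done: 21:05 Jan 25, 2001.
Cold retard begins: 21:05 Jan 25, 2001 + 12h10m = 09:15 Jan 26, 2001.
The loaves go into the oven: 09:15 Jan 26, 2001 + 2h55m = 12:10 Jan 26, 2001.
The loaves are ready to slice: 12:10 Jan 26, 2001 + 3h20m = 15:30 Jan 26, 2001.
The levain is mixed: 02:40 Jan 25, 2001.
The levain peaks: 02:40 Jan 25, 2001 + 9h25m = 12:05 Jan 25, 2001.
Comparing: the loaves are ready to slice at 15:30 Jan 26, 2001 vs the levain peaks at 12:05 Jan 25, 2001. Earlier: the levain peaks.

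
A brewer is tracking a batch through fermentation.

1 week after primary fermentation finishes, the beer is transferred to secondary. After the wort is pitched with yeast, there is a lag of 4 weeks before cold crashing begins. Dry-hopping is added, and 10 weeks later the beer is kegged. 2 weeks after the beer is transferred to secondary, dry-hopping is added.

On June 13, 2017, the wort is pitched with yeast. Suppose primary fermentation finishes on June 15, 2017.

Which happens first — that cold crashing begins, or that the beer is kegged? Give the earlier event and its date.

The wort is pitched with yeast: Jun 13, 2017.
Cold crashing begins: Jun 13, 2017 + 4 weeks = Jul 11, 2017.
Primary fermentation finishes: Jun 15, 2017.
The beer is transferred to secondary: Jun 15, 2017 + 1 week = Jun 22, 2017.
Dry-hopping is added: Jun 22, 2017 + 2 weeks = Jul 6, 2017.
The beer is kegged: Jul 6, 2017 + 10 weeks = Sep 14, 2017.
Comparing: cold crashing begins on Jul 11, 2017 vs the beer is kegged on Sep 14, 2017. Earlier: cold crashing begins.

Cold crashing begins — July 11, 2017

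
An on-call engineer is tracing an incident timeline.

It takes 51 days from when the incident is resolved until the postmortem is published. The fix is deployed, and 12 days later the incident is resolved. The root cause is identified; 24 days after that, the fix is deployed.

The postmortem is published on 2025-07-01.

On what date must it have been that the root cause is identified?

The postmortem is published: Jul 1, 2025.
The incident is resolved: Jul 1, 2025 − 51 days = May 11, 2025.
The fix is deployed: May 11, 2025 − 12 days = Apr 29, 2025.
The root cause is identified: Apr 29, 2025 − 24 days = Apr 5, 2025.

2025-04-05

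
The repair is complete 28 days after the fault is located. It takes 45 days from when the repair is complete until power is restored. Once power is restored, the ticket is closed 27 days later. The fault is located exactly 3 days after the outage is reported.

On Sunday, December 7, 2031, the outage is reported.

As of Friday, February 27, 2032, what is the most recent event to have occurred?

Power is restored

The outage is reported: Dec 7, 2031.
The fault is located: Dec 7, 2031 + 3 days = Dec 10, 2031.
The repair is complete: Dec 10, 2031 + 28 days = Jan 7, 2032.
Power is restored: Jan 7, 2032 + 45 days = Feb 21, 2032.
The ticket is closed: Feb 21, 2032 + 27 days = Mar 19, 2032.
Feb 27, 2032 falls between when power is restored (Feb 21, 2032) and when the ticket is closed (Mar 19, 2032).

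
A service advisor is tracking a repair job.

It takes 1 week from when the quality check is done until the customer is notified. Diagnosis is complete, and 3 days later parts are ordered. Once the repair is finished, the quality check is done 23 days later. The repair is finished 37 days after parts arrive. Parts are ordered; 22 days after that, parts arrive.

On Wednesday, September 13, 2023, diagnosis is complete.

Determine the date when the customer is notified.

Diagnosis is complete: Sep 13, 2023.
Parts are ordered: Sep 13, 2023 + 3 days = Sep 16, 2023.
Parts arrive: Sep 16, 2023 + 22 days = Oct 8, 2023.
The repair is finished: Oct 8, 2023 + 37 days = Nov 14, 2023.
The quality check is done: Nov 14, 2023 + 23 days = Dec 7, 2023.
The customer is notified: Dec 7, 2023 + 1 week = Dec 14, 2023.

Thursday, December 14, 2023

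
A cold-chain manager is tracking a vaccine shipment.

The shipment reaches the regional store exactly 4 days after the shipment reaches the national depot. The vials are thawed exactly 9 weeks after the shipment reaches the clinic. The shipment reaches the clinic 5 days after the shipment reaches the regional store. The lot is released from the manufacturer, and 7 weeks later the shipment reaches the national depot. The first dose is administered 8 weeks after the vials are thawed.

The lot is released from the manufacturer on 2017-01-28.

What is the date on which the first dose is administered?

The lot is released from the manufacturer: Jan 28, 2017.
The shipment reaches the national depot: Jan 28, 2017 + 7 weeks = Mar 18, 2017.
The shipment reaches the regional store: Mar 18, 2017 + 4 days = Mar 22, 2017.
The shipment reaches the clinic: Mar 22, 2017 + 5 days = Mar 27, 2017.
The vials are thawed: Mar 27, 2017 + 9 weeks = May 29, 2017.
The first dose is administered: May 29, 2017 + 8 weeks = Jul 24, 2017.

2017-07-24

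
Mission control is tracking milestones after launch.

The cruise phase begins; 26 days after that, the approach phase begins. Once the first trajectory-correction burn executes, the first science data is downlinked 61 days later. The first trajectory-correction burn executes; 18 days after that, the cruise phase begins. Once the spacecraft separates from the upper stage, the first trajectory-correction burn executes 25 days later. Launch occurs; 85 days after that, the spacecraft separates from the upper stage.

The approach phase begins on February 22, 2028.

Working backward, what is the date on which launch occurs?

September 21, 2027

The approach phase begins: Feb 22, 2028.
The cruise phase begins: Feb 22, 2028 − 26 days = Jan 27, 2028.
The first trajectory-correction burn executes: Jan 27, 2028 − 18 days = Jan 9, 2028.
The spacecraft separates from the upper stage: Jan 9, 2028 − 25 days = Dec 15, 2027.
Launch occurs: Dec 15, 2027 − 85 days = Sep 21, 2027.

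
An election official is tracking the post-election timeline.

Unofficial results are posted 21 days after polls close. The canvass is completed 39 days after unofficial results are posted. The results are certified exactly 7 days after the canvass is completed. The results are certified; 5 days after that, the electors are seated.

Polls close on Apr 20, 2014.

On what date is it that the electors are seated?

Jul 1, 2014

Polls close: Apr 20, 2014.
Unofficial results are posted: Apr 20, 2014 + 21 days = May 11, 2014.
The canvass is completed: May 11, 2014 + 39 days = Jun 19, 2014.
The results are certified: Jun 19, 2014 + 7 days = Jun 26, 2014.
The electors are seated: Jun 26, 2014 + 5 days = Jul 1, 2014.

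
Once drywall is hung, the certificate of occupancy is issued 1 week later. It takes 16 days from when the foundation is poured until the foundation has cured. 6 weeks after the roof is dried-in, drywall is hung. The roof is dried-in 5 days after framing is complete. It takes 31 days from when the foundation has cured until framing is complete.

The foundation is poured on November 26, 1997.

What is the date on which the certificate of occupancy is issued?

March 7, 1998

The foundation is poured: Nov 26, 1997.
The foundation has cured: Nov 26, 1997 + 16 days = Dec 12, 1997.
Framing is complete: Dec 12, 1997 + 31 days = Jan 12, 1998.
The roof is dried-in: Jan 12, 1998 + 5 days = Jan 17, 1998.
Drywall is hung: Jan 17, 1998 + 6 weeks = Feb 28, 1998.
The certificate of occupancy is issued: Feb 28, 1998 + 1 week = Mar 7, 1998.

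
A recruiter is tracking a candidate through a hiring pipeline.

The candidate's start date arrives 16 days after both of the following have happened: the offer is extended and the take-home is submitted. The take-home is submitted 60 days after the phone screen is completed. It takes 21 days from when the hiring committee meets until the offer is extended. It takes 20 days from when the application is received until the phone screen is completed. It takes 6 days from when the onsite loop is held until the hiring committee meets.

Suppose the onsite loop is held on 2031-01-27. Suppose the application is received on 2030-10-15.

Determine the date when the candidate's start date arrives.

2031-03-11

The onsite loop is held: Jan 27, 2031.
The hiring committee meets: Jan 27, 2031 + 6 days = Feb 2, 2031.
The offer is extended: Feb 2, 2031 + 21 days = Feb 23, 2031.
The application is received: Oct 15, 2030.
The phone screen is completed: Oct 15, 2030 + 20 days = Nov 4, 2030.
The take-home is submitted: Nov 4, 2030 + 60 days = Jan 3, 2031.
Both prerequisites met — the offer is extended (Feb 23, 2031), the take-home is submitted (Jan 3, 2031); the later is Feb 23, 2031.
The candidate's start date arrives: Feb 23, 2031 + 16 days = Mar 11, 2031.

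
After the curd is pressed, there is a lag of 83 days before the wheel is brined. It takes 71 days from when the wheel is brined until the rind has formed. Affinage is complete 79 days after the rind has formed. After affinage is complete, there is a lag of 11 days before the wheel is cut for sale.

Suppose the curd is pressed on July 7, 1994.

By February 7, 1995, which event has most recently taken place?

The rind has formed

The curd is pressed: Jul 7, 1994.
The wheel is brined: Jul 7, 1994 + 83 days = Sep 28, 1994.
The rind has formed: Sep 28, 1994 + 71 days = Dec 8, 1994.
Affinage is complete: Dec 8, 1994 + 79 days = Feb 25, 1995.
The wheel is cut for sale: Feb 25, 1995 + 11 days = Mar 8, 1995.
Feb 7, 1995 falls between when the rind has formed (Dec 8, 1994) and when affinage is complete (Feb 25, 1995).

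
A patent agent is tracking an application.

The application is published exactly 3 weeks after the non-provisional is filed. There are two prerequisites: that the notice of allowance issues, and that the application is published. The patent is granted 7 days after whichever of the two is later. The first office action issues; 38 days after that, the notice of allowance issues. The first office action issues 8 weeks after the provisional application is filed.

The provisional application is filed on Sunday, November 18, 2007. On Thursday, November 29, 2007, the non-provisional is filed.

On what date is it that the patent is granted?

The provisional application is filed: Nov 18, 2007.
The first office action issues: Nov 18, 2007 + 8 weeks = Jan 13, 2008.
The notice of allowance issues: Jan 13, 2008 + 38 days = Feb 20, 2008.
The non-provisional is filed: Nov 29, 2007.
The application is published: Nov 29, 2007 + 3 weeks = Dec 20, 2007.
Both prerequisites met — the notice of allowance issues (Feb 20, 2008), the application is published (Dec 20, 2007); the later is Feb 20, 2008.
The patent is granted: Feb 20, 2008 + 7 days = Feb 27, 2008.

Wednesday, February 27, 2008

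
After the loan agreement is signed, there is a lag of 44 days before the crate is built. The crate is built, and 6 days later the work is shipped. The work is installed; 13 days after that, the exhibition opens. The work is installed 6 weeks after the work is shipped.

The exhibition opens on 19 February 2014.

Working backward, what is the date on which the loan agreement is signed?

6 November 2013

The exhibition opens: Feb 19, 2014.
The work is installed: Feb 19, 2014 − 13 days = Feb 6, 2014.
The work is shipped: Feb 6, 2014 − 6 weeks = Dec 26, 2013.
The crate is built: Dec 26, 2013 − 6 days = Dec 20, 2013.
The loan agreement is signed: Dec 20, 2013 − 44 days = Nov 6, 2013.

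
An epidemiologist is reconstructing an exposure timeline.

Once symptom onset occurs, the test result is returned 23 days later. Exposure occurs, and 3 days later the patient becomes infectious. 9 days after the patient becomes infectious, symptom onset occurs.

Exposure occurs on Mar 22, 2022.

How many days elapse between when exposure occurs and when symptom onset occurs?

12 days

Causal path: exposure occurs → the patient becomes infectious → symptom onset occurs.
Total delay along the path: 3 + 9 = 12 days.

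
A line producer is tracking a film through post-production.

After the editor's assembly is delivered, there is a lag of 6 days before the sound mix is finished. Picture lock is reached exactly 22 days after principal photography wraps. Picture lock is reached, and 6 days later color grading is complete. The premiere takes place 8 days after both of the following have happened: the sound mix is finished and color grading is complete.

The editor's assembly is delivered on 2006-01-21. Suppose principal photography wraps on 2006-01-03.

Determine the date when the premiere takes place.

The editor's assembly is delivered: Jan 21, 2006.
The sound mix is finished: Jan 21, 2006 + 6 days = Jan 27, 2006.
Principal photography wraps: Jan 3, 2006.
Picture lock is reached: Jan 3, 2006 + 22 days = Jan 25, 2006.
Color grading is complete: Jan 25, 2006 + 6 days = Jan 31, 2006.
Both prerequisites met — the sound mix is finished (Jan 27, 2006), color grading is complete (Jan 31, 2006); the later is Jan 31, 2006.
The premiere takes place: Jan 31, 2006 + 8 days = Feb 8, 2006.

2006-02-08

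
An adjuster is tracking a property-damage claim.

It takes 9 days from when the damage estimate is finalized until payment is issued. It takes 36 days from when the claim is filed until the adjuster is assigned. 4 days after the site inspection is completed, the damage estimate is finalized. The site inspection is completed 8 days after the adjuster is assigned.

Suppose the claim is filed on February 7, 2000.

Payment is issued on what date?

April 4, 2000

The claim is filed: Feb 7, 2000.
The adjuster is assigned: Feb 7, 2000 + 36 days = Mar 14, 2000.
The site inspection is completed: Mar 14, 2000 + 8 days = Mar 22, 2000.
The damage estimate is finalized: Mar 22, 2000 + 4 days = Mar 26, 2000.
Payment is issued: Mar 26, 2000 + 9 days = Apr 4, 2000.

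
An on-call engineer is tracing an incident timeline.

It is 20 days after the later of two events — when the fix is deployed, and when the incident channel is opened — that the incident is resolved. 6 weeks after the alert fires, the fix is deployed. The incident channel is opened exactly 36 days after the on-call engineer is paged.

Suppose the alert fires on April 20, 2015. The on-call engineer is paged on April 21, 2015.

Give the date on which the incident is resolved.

The alert fires: Apr 20, 2015.
The fix is deployed: Apr 20, 2015 + 6 weeks = Jun 1, 2015.
The on-call engineer is paged: Apr 21, 2015.
The incident channel is opened: Apr 21, 2015 + 36 days = May 27, 2015.
Both prerequisites met — the fix is deployed (Jun 1, 2015), the incident channel is opened (May 27, 2015); the later is Jun 1, 2015.
The incident is resolved: Jun 1, 2015 + 20 days = Jun 21, 2015.

June 21, 2015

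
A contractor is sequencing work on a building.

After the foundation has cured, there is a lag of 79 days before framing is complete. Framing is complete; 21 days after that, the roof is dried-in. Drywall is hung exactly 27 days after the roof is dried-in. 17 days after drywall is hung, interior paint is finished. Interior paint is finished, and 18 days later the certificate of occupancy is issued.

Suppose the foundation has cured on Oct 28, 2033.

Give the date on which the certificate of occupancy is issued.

Apr 8, 2034

The foundation has cured: Oct 28, 2033.
Framing is complete: Oct 28, 2033 + 79 days = Jan 15, 2034.
The roof is dried-in: Jan 15, 2034 + 21 days = Feb 5, 2034.
Drywall is hung: Feb 5, 2034 + 27 days = Mar 4, 2034.
Interior paint is finished: Mar 4, 2034 + 17 days = Mar 21, 2034.
The certificate of occupancy is issued: Mar 21, 2034 + 18 days = Apr 8, 2034.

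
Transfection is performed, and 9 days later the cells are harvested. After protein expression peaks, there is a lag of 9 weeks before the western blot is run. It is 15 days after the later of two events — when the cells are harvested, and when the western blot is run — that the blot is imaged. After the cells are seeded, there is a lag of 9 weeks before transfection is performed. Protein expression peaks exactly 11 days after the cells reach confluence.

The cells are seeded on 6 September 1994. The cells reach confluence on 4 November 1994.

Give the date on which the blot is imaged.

The cells are seeded: Sep 6, 1994.
Transfection is performed: Sep 6, 1994 + 9 weeks = Nov 8, 1994.
The cells are harvested: Nov 8, 1994 + 9 days = Nov 17, 1994.
The cells reach confluence: Nov 4, 1994.
Protein expression peaks: Nov 4, 1994 + 11 days = Nov 15, 1994.
The western blot is run: Nov 15, 1994 + 9 weeks = Jan 17, 1995.
Both prerequisites met — the cells are harvested (Nov 17, 1994), the western blot is run (Jan 17, 1995); the later is Jan 17, 1995.
The blot is imaged: Jan 17, 1995 + 15 days = Feb 1, 1995.

1 February 1995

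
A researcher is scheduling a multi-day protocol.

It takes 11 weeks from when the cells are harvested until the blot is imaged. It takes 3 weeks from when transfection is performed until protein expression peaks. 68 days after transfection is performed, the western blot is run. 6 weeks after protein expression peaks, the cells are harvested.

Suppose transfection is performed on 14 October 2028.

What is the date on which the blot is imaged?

Transfection is performed: Oct 14, 2028.
Protein expression peaks: Oct 14, 2028 + 3 weeks = Nov 4, 2028.
The cells are harvested: Nov 4, 2028 + 6 weeks = Dec 16, 2028.
The blot is imaged: Dec 16, 2028 + 11 weeks = Mar 3, 2029.

3 March 2029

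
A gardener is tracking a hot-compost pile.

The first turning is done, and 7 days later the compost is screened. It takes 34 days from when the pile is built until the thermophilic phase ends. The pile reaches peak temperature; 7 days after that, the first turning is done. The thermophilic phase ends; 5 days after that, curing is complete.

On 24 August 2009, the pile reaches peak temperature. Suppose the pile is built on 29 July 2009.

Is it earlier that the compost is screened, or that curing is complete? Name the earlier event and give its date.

The pile reaches peak temperature: Aug 24, 2009.
The first turning is done: Aug 24, 2009 + 7 days = Aug 31, 2009.
The compost is screened: Aug 31, 2009 + 7 days = Sep 7, 2009.
The pile is built: Jul 29, 2009.
The thermophilic phase ends: Jul 29, 2009 + 34 days = Sep 1, 2009.
Curing is complete: Sep 1, 2009 + 5 days = Sep 6, 2009.
Comparing: the compost is screened on Sep 7, 2009 vs curing is complete on Sep 6, 2009. Earlier: curing is complete.

Curing is complete — 6 September 2009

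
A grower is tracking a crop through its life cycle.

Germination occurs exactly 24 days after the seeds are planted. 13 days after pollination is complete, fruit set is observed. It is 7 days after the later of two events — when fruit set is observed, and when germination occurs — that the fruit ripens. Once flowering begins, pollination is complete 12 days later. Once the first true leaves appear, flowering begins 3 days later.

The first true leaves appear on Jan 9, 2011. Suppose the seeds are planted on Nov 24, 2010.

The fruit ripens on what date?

Feb 13, 2011

The first true leaves appear: Jan 9, 2011.
Flowering begins: Jan 9, 2011 + 3 days = Jan 12, 2011.
Pollination is complete: Jan 12, 2011 + 12 days = Jan 24, 2011.
Fruit set is observed: Jan 24, 2011 + 13 days = Feb 6, 2011.
The seeds are planted: Nov 24, 2010.
Germination occurs: Nov 24, 2010 + 24 days = Dec 18, 2010.
Both prerequisites met — fruit set is observed (Feb 6, 2011), germination occurs (Dec 18, 2010); the later is Feb 6, 2011.
The fruit ripens: Feb 6, 2011 + 7 days = Feb 13, 2011.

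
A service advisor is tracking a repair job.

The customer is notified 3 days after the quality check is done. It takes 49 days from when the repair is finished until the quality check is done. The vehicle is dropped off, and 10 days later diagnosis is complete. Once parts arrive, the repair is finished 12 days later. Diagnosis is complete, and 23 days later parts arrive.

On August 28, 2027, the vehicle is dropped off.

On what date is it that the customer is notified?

December 3, 2027

The vehicle is dropped off: Aug 28, 2027.
Diagnosis is complete: Aug 28, 2027 + 10 days = Sep 7, 2027.
Parts arrive: Sep 7, 2027 + 23 days = Sep 30, 2027.
The repair is finished: Sep 30, 2027 + 12 days = Oct 12, 2027.
The quality check is done: Oct 12, 2027 + 49 days = Nov 30, 2027.
The customer is notified: Nov 30, 2027 + 3 days = Dec 3, 2027.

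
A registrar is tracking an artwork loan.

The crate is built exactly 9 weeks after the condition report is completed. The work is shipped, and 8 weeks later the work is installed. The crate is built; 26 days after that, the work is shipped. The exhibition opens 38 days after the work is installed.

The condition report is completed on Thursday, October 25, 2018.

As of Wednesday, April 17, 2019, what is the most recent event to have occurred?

The condition report is completed: Oct 25, 2018.
The crate is built: Oct 25, 2018 + 9 weeks = Dec 27, 2018.
The work is shipped: Dec 27, 2018 + 26 days = Jan 22, 2019.
The work is installed: Jan 22, 2019 + 8 weeks = Mar 19, 2019.
The exhibition opens: Mar 19, 2019 + 38 days = Apr 26, 2019.
Apr 17, 2019 falls between when the work is installed (Mar 19, 2019) and when the exhibition opens (Apr 26, 2019).

The work is installed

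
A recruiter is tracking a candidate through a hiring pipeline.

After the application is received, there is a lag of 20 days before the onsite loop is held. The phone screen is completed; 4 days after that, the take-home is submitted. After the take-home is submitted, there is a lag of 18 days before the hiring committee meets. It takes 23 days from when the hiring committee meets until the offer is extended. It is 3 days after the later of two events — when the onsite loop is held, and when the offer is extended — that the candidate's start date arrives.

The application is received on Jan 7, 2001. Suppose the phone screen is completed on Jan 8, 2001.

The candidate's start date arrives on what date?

The application is received: Jan 7, 2001.
The onsite loop is held: Jan 7, 2001 + 20 days = Jan 27, 2001.
The phone screen is completed: Jan 8, 2001.
The take-home is submitted: Jan 8, 2001 + 4 days = Jan 12, 2001.
The hiring committee meets: Jan 12, 2001 + 18 days = Jan 30, 2001.
The offer is extended: Jan 30, 2001 + 23 days = Feb 22, 2001.
Both prerequisites met — the onsite loop is held (Jan 27, 2001), the offer is extended (Feb 22, 2001); the later is Feb 22, 2001.
The candidate's start date arrives: Feb 22, 2001 + 3 days = Feb 25, 2001.

Feb 25, 2001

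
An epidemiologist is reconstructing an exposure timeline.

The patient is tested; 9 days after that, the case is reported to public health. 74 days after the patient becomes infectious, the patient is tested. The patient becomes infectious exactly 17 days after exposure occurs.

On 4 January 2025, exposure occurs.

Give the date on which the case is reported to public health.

Exposure occurs: Jan 4, 2025.
The patient becomes infectious: Jan 4, 2025 + 17 days = Jan 21, 2025.
The patient is tested: Jan 21, 2025 + 74 days = Apr 5, 2025.
The case is reported to public health: Apr 5, 2025 + 9 days = Apr 14, 2025.

14 April 2025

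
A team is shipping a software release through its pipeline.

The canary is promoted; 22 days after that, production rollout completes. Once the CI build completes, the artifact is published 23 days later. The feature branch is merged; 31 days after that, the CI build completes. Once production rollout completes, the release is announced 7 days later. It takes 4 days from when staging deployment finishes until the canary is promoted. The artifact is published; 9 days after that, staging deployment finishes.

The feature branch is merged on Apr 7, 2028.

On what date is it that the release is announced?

Jul 12, 2028

The feature branch is merged: Apr 7, 2028.
The CI build completes: Apr 7, 2028 + 31 days = May 8, 2028.
The artifact is published: May 8, 2028 + 23 days = May 31, 2028.
Staging deployment finishes: May 31, 2028 + 9 days = Jun 9, 2028.
The canary is promoted: Jun 9, 2028 + 4 days = Jun 13, 2028.
Production rollout completes: Jun 13, 2028 + 22 days = Jul 5, 2028.
The release is announced: Jul 5, 2028 + 7 days = Jul 12, 2028.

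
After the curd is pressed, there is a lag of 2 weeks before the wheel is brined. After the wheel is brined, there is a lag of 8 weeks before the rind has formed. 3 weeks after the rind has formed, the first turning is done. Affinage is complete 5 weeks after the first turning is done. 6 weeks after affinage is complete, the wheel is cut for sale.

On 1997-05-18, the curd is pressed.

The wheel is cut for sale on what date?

1997-11-02

The curd is pressed: May 18, 1997.
The wheel is brined: May 18, 1997 + 2 weeks = Jun 1, 1997.
The rind has formed: Jun 1, 1997 + 8 weeks = Jul 27, 1997.
The first turning is done: Jul 27, 1997 + 3 weeks = Aug 17, 1997.
Affinage is complete: Aug 17, 1997 + 5 weeks = Sep 21, 1997.
The wheel is cut for sale: Sep 21, 1997 + 6 weeks = Nov 2, 1997.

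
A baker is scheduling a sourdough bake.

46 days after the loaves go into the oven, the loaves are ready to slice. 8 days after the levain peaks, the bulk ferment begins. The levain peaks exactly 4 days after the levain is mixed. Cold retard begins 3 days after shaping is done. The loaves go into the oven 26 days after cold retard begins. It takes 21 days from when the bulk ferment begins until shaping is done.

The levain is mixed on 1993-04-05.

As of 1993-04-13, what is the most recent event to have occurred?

The levain is mixed: Apr 5, 1993.
The levain peaks: Apr 5, 1993 + 4 days = Apr 9, 1993.
The bulk ferment begins: Apr 9, 1993 + 8 days = Apr 17, 1993.
Shaping is done: Apr 17, 1993 + 21 days = May 8, 1993.
Cold retard begins: May 8, 1993 + 3 days = May 11, 1993.
The loaves go into the oven: May 11, 1993 + 26 days = Jun 6, 1993.
The loaves are ready to slice: Jun 6, 1993 + 46 days = Jul 22, 1993.
Apr 13, 1993 falls between when the levain peaks (Apr 9, 1993) and when the bulk ferment begins (Apr 17, 1993).

The levain peaks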